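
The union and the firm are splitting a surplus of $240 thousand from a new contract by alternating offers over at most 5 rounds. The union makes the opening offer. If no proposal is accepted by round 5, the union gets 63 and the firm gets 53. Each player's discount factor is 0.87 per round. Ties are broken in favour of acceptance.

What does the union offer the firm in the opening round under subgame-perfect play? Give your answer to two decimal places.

78.05

By backward induction:
Round 5 (the union proposes): the firm gets 53 if talks fail, so the union offers 53 and keeps 187.
Round 4 (the firm proposes): the union can get 187 next round, worth 0.87 × 187 = 162.69 now. The firm offers 162.69 and keeps 240 − 162.69 = 77.31.
Round 3 (the union proposes): the firm can get 77.31 next round, worth 0.87 × 77.31 = 67.2597 now. The union offers 67.2597 and keeps 240 − 67.2597 = 172.7403.
Round 2 (the firm proposes): the union can get 172.7403 next round, worth 0.87 × 172.7403 = 150.284061 now, so the firm offers 150.284061, keeping 89.715939.
Round 1 (the union proposes): the firm can get 89.715939 next round, worth 0.87 × 89.715939 = 78.05286693 now. The union offers 78.05286693 and keeps 240 − 78.05286693 = 161.94713307.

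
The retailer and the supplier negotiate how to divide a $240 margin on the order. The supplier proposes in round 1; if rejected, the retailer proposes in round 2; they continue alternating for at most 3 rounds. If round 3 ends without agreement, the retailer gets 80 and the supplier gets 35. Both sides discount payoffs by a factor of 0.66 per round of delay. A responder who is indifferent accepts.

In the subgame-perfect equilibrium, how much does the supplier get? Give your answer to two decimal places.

151.30

Round 3 (the supplier proposes): the retailer gets 80 if talks fail, so the supplier offers 80 and keeps 160.
Round 2 (the retailer proposes): the supplier can get 160 next round, worth 0.66 × 160 = 105.6 now, so the retailer offers 105.6, keeping 134.4.
Round 1 (the supplier proposes): the retailer can get 134.4 next round, worth 0.66 × 134.4 = 88.704 now, so the supplier offers 88.704, keeping 151.296.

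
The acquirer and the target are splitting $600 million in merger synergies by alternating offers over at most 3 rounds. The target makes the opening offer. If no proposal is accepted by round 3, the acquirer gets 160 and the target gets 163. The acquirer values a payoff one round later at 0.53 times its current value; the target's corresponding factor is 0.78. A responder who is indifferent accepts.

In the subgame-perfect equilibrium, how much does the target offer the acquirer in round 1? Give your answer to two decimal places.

Round 3 (the target proposes): the acquirer gets 160 if talks fail, so the target offers 160 and keeps 440.
Round 2 (the acquirer proposes): the target can get 440 next round, worth 0.78 × 440 = 343.2 now. The acquirer offers 343.2 and keeps 600 − 343.2 = 256.8.
Round 1 (the target proposes): the acquirer can get 256.8 next round, worth 0.53 × 256.8 = 136.104 now. The target offers 136.104 and keeps 600 − 136.104 = 463.896.

136.10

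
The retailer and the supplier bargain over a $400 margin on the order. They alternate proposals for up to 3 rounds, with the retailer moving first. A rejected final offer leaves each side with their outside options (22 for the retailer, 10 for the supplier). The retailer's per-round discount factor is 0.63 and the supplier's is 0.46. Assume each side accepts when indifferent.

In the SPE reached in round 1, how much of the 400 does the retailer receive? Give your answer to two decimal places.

329.02

Round 3 (the retailer proposes): the supplier gets 10 if talks fail, so the retailer offers 10 and keeps 390.
Round 2 (the supplier proposes): the retailer can get 390 next round, worth 0.63 × 390 = 245.7 now, so the supplier offers 245.7, keeping 154.3.
Round 1 (the retailer proposes): the supplier can get 154.3 next round, worth 0.46 × 154.3 = 70.978 now, so the retailer offers 70.978, keeping 329.022.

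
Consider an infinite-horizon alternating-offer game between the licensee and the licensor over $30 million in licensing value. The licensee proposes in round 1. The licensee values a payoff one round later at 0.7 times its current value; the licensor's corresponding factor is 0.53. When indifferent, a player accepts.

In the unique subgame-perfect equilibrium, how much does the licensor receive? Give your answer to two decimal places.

7.58

Let x be the licensee's share when the licensee proposes and y be the licensor's share when the licensor proposes.
The licensor accepts iff offered ≥ 0.53·y, so x = 30 − 0.53y. Symmetrically y = 30 − 0.7x.
Substituting: x = 30 − 0.53(30 − 0.7x), giving x(1 − 0.7·0.53) = 30(1 − 0.53).
So x = 30 × 0.47 / 0.629 ≈ 22.4165, and the licensor receives 30 − x ≈ 7.5835.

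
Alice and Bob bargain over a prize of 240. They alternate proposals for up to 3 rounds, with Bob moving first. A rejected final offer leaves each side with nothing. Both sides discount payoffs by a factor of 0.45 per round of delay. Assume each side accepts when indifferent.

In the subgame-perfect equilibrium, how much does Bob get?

Round 3 (Bob proposes): rejection yields 0 for Alice; Bob offers 0 and keeps 240.
Round 2 (Alice proposes): Bob can get 240 next round, worth 0.45 × 240 = 108 now; Alice offers that and keeps 132.
Round 1 (Bob proposes): Alice can get 132 next round, worth 0.45 × 132 = 59.4 now. Bob offers 59.4 and keeps 240 − 59.4 = 180.6.

180.6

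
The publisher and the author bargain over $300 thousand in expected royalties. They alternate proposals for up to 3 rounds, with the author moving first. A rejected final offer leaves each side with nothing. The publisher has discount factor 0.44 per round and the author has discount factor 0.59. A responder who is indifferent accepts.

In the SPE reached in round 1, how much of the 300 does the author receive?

245.88

Round 3 (the author proposes): the publisher will accept anything ≥ 0, so the author offers 0 and keeps 300.
Round 2 (the publisher proposes): the author can get 300 next round, worth 0.59 × 300 = 177 now, so the publisher offers 177, keeping 123.
Round 1 (the author proposes): the publisher can get 123 next round, worth 0.44 × 123 = 54.12 now; the author offers that and keeps 245.88.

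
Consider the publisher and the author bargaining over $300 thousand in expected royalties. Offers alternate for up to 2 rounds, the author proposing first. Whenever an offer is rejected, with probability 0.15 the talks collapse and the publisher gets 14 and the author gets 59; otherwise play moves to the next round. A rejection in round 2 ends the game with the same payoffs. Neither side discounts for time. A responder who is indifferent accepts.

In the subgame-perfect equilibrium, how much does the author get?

By backward induction:
Round 2 (the publisher proposes): the author gets 59 if talks fail, so the publisher offers 59 and keeps 241.
Round 1 (the author proposes): rejecting gives the publisher an expected 0.85 × 241 + 0.15 × 14 = 206.95; the author offers that and keeps 93.05.

93.05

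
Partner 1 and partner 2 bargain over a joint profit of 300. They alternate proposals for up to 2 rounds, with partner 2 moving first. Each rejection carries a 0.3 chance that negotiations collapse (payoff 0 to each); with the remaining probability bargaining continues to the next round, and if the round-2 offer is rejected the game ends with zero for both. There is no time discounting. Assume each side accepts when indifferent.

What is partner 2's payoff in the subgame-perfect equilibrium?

By backward induction:
Round 2 (partner 1 proposes): rejection yields 0 for partner 2; partner 1 offers 0 and keeps 300.
Round 1 (partner 2 proposes): rejecting gives partner 1 an expected 0.7 × 300 = 210; partner 2 offers that and keeps 90.

90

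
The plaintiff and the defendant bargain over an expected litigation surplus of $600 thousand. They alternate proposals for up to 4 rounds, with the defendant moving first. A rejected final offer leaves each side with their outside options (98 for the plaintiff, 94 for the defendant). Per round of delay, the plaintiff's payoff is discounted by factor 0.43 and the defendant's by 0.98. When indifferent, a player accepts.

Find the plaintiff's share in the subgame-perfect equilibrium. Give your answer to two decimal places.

Work backward from the last round.
Round 4 (the plaintiff proposes): the defendant gets 94 if talks fail, so the plaintiff offers 94 and keeps 506.
Round 3 (the defendant proposes): the plaintiff can get 506 next round, worth 0.43 × 506 = 217.58 now. The defendant offers 217.58 and keeps 600 − 217.58 = 382.42.
Round 2 (the plaintiff proposes): the defendant can get 382.42 next round, worth 0.98 × 382.42 = 374.7716 now. The plaintiff offers 374.7716 and keeps 600 − 374.7716 = 225.2284.
Round 1 (the defendant proposes): the plaintiff can get 225.2284 next round, worth 0.43 × 225.2284 = 96.848212 now; the defendant offers that and keeps 503.151788.

96.85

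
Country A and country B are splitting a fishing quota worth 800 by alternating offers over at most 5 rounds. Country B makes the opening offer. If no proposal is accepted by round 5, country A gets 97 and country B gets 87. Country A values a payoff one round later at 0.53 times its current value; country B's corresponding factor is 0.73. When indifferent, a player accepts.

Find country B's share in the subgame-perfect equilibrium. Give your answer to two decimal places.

626.71

Round 5 (country B proposes): country A gets 97 if talks fail, so country B offers 97 and keeps 703.
Round 4 (country A proposes): country B can get 703 next round, worth 0.73 × 703 = 513.19 now, so country A offers 513.19, keeping 286.81.
Round 3 (country B proposes): country A can get 286.81 next round, worth 0.53 × 286.81 = 152.0093 now, so country B offers 152.0093, keeping 647.9907.
Round 2 (country A proposes): country B can get 647.9907 next round, worth 0.73 × 647.9907 = 473.033211 now. Country A offers 473.033211 and keeps 800 − 473.033211 = 326.966789.
Round 1 (country B proposes): country A can get 326.966789 next round, worth 0.53 × 326.966789 = 173.29239817 now, so country B offers 173.29239817, keeping 626.70760183.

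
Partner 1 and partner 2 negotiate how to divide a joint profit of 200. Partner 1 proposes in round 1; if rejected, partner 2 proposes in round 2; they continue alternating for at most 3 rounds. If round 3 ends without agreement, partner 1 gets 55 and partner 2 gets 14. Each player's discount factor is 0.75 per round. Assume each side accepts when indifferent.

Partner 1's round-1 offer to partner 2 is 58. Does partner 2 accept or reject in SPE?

Accept

Round 3 (partner 1 proposes): partner 2 gets 14 if talks fail, so partner 1 offers 14 and keeps 186.
Round 2 (partner 2 proposes): partner 1 can get 186 next round, worth 0.75 × 186 = 139.5 now. Partner 2 offers 139.5 and keeps 200 − 139.5 = 60.5.
So by rejecting in round 1, partner 2 gets 60.5 next round, worth 0.75 × 60.5 = 45.375 now.
Offer 58 ≥ 45.375, so partner 2 accepts.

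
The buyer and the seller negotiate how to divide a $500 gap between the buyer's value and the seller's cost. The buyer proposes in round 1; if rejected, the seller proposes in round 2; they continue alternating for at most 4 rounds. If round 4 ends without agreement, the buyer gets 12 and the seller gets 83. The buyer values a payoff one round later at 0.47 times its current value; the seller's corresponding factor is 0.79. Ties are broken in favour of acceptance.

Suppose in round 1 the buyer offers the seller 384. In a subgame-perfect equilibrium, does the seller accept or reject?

Round 4 (the seller proposes): the buyer gets 12 if talks fail, so the seller offers 12 and keeps 488.
Round 3 (the buyer proposes): the seller can get 488 next round, worth 0.79 × 488 = 385.52 now; the buyer offers that and keeps 114.48.
Round 2 (the seller proposes): the buyer can get 114.48 next round, worth 0.47 × 114.48 = 53.8056 now. The seller offers 53.8056 and keeps 500 − 53.8056 = 446.1944.
So by rejecting in round 1, the seller gets 446.1944 next round, worth 0.79 × 446.1944 = 352.493576 now.
Offer 384 ≥ 352.493576, so the seller accepts.

Accept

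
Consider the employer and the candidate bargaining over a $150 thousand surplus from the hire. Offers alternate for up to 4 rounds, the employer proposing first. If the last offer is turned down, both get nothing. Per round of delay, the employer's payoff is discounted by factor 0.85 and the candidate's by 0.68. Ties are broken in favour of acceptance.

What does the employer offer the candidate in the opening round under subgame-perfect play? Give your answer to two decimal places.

74.26

Round 4 (the candidate proposes): the employer will accept anything ≥ 0, so the candidate offers 0 and keeps 150.
Round 3 (the employer proposes): the candidate can get 150 next round, worth 0.68 × 150 = 102 now; the employer offers that and keeps 48.
Round 2 (the candidate proposes): the employer can get 48 next round, worth 0.85 × 48 = 40.8 now. The candidate offers 40.8 and keeps 150 − 40.8 = 109.2.
Round 1 (the employer proposes): the candidate can get 109.2 next round, worth 0.68 × 109.2 = 74.256 now; the employer offers that and keeps 75.744.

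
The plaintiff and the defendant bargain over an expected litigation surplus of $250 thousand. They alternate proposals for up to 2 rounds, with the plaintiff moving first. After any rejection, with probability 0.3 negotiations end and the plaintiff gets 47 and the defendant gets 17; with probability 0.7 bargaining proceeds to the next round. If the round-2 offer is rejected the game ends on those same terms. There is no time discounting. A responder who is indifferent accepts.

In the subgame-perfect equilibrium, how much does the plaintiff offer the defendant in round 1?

Round 2 (the defendant proposes): the plaintiff gets 47 if talks fail, so the defendant offers 47 and keeps 203.
Round 1 (the plaintiff proposes): rejecting gives the defendant an expected 0.7 × 203 + 0.3 × 17 = 147.2, so the plaintiff offers 147.2, keeping 102.8.

147.2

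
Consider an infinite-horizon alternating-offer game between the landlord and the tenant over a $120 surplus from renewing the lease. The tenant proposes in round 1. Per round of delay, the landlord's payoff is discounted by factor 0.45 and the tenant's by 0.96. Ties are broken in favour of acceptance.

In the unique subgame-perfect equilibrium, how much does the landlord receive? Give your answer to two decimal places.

In a stationary SPE each proposer offers the other exactly their discounted continuation value.
If the tenant keeps x when proposing and the landlord keeps y when proposing, then x = 120 − 0.45y and y = 120 − 0.96x.
Solving: x = 120(1 − 0.45) / (1 − 0.96·0.45) = 66 / 0.568 ≈ 116.1972.
The landlord gets 120 − 116.1972 ≈ 3.8028.

3.80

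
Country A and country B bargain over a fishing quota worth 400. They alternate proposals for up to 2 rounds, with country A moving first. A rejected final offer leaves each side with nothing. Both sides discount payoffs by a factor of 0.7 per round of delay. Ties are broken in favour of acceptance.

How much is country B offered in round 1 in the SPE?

Round 2 (country B proposes): country A will accept anything ≥ 0, so country B offers 0 and keeps 400.
Round 1 (country A proposes): country B can get 400 next round, worth 0.7 × 400 = 280 now. Country A offers 280 and keeps 400 − 280 = 120.

280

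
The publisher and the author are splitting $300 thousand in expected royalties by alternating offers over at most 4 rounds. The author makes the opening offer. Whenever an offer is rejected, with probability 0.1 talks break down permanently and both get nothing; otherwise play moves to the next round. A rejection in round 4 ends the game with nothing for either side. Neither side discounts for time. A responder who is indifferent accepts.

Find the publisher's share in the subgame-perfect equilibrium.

245.7

Round 4 (the publisher proposes): the author will accept anything ≥ 0, so the publisher offers 0 and keeps 300.
Round 3 (the author proposes): rejecting gives the publisher an expected 0.9 × 300 = 270; the author offers that and keeps 30.
Round 2 (the publisher proposes): rejecting gives the author an expected 0.9 × 30 = 27; the publisher offers that and keeps 273.
Round 1 (the author proposes): rejecting gives the publisher an expected 0.9 × 273 = 245.7. The author offers 245.7 and keeps 300 − 245.7 = 54.3.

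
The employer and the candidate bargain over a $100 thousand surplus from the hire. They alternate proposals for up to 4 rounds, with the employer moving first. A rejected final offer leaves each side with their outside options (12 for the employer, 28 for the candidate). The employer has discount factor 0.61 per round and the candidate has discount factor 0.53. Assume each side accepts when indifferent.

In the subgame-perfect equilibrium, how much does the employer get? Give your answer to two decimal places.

64.25

Round 4 (the candidate proposes): the employer gets 12 if talks fail, so the candidate offers 12 and keeps 88.
Round 3 (the employer proposes): the candidate can get 88 next round, worth 0.53 × 88 = 46.64 now; the employer offers that and keeps 53.36.
Round 2 (the candidate proposes): the employer can get 53.36 next round, worth 0.61 × 53.36 = 32.5496 now, so the candidate offers 32.5496, keeping 67.4504.
Round 1 (the employer proposes): the candidate can get 67.4504 next round, worth 0.53 × 67.4504 = 35.748712 now; the employer offers that and keeps 64.251288.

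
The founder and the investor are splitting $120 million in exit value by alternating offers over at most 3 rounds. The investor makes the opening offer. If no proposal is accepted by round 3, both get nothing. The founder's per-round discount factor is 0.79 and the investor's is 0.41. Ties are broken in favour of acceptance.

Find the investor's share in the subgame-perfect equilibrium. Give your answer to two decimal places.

64.07

Round 3 (the investor proposes): the founder will accept anything ≥ 0, so the investor offers 0 and keeps 120.
Round 2 (the founder proposes): the investor can get 120 next round, worth 0.41 × 120 = 49.2 now. The founder offers 49.2 and keeps 120 − 49.2 = 70.8.
Round 1 (the investor proposes): the founder can get 70.8 next round, worth 0.79 × 70.8 = 55.932 now; the investor offers that and keeps 64.068.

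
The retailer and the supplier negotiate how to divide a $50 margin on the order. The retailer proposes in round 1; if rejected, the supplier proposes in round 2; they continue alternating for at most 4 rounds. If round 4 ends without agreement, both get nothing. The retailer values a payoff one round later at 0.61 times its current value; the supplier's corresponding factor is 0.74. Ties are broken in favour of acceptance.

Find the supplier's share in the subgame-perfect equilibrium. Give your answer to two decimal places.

Round 4 (the supplier proposes): the retailer will accept anything ≥ 0, so the supplier offers 0 and keeps 50.
Round 3 (the retailer proposes): the supplier can get 50 next round, worth 0.74 × 50 = 37 now, so the retailer offers 37, keeping 13.
Round 2 (the supplier proposes): the retailer can get 13 next round, worth 0.61 × 13 = 7.93 now, so the supplier offers 7.93, keeping 42.07.
Round 1 (the retailer proposes): the supplier can get 42.07 next round, worth 0.74 × 42.07 = 31.1318 now, so the retailer offers 31.1318, keeping 18.8682.

31.13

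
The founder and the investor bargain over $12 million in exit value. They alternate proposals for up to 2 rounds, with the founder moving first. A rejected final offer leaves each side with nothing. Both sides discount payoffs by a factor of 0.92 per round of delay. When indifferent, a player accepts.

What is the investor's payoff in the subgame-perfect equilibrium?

11.04

Round 2 (the investor proposes): rejection yields 0 for the founder; the investor offers 0 and keeps 12.
Round 1 (the founder proposes): the investor can get 12 next round, worth 0.92 × 12 = 11.04 now. The founder offers 11.04 and keeps 12 − 11.04 = 0.96.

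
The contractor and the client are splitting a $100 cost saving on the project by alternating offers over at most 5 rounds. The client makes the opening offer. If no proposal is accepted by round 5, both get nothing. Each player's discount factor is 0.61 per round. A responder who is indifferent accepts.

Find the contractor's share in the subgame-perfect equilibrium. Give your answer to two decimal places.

32.64

Round 5 (the client proposes): the contractor will accept anything ≥ 0, so the client offers 0 and keeps 100.
Round 4 (the contractor proposes): the client can get 100 next round, worth 0.61 × 100 = 61 now; the contractor offers that and keeps 39.
Round 3 (the client proposes): the contractor can get 39 next round, worth 0.61 × 39 = 23.79 now. The client offers 23.79 and keeps 100 − 23.79 = 76.21.
Round 2 (the contractor proposes): the client can get 76.21 next round, worth 0.61 × 76.21 = 46.4881 now, so the contractor offers 46.4881, keeping 53.5119.
Round 1 (the client proposes): the contractor can get 53.5119 next round, worth 0.61 × 53.5119 = 32.642259 now. The client offers 32.642259 and keeps 100 − 32.642259 = 67.357741.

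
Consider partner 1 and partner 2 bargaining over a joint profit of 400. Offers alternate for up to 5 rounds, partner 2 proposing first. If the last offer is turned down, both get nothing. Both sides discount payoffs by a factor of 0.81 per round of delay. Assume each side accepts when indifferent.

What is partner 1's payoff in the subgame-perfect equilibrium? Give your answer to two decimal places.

Round 5 (partner 2 proposes): rejection yields 0 for partner 1; partner 2 offers 0 and keeps 400.
Round 4 (partner 1 proposes): partner 2 can get 400 next round, worth 0.81 × 400 = 324 now; partner 1 offers that and keeps 76.
Round 3 (partner 2 proposes): partner 1 can get 76 next round, worth 0.81 × 76 = 61.56 now, so partner 2 offers 61.56, keeping 338.44.
Round 2 (partner 1 proposes): partner 2 can get 338.44 next round, worth 0.81 × 338.44 = 274.1364 now; partner 1 offers that and keeps 125.8636.
Round 1 (partner 2 proposes): partner 1 can get 125.8636 next round, worth 0.81 × 125.8636 = 101.949516 now. Partner 2 offers 101.949516 and keeps 400 − 101.949516 = 298.050484.

101.95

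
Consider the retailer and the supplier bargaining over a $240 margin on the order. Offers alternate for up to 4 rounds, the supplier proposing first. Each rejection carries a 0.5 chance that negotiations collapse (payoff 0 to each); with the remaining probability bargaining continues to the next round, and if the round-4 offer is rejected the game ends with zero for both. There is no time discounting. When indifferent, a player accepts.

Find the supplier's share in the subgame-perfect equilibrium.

150

Round 4 (the retailer proposes): rejection yields 0 for the supplier; the retailer offers 0 and keeps 240.
Round 3 (the supplier proposes): rejecting gives the retailer an expected 0.5 × 240 = 120; the supplier offers that and keeps 120.
Round 2 (the retailer proposes): rejecting gives the supplier an expected 0.5 × 120 = 60; the retailer offers that and keeps 180.
Round 1 (the supplier proposes): rejecting gives the retailer an expected 0.5 × 180 = 90; the supplier offers that and keeps 150.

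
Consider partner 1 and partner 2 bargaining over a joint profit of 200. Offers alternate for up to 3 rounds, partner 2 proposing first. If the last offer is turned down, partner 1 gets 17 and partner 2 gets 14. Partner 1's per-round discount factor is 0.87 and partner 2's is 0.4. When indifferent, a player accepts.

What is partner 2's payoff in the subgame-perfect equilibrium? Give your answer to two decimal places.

89.68

Round 3 (partner 2 proposes): partner 1 gets 17 if talks fail, so partner 2 offers 17 and keeps 183.
Round 2 (partner 1 proposes): partner 2 can get 183 next round, worth 0.4 × 183 = 73.2 now; partner 1 offers that and keeps 126.8.
Round 1 (partner 2 proposes): partner 1 can get 126.8 next round, worth 0.87 × 126.8 = 110.316 now. Partner 2 offers 110.316 and keeps 200 − 110.316 = 89.684.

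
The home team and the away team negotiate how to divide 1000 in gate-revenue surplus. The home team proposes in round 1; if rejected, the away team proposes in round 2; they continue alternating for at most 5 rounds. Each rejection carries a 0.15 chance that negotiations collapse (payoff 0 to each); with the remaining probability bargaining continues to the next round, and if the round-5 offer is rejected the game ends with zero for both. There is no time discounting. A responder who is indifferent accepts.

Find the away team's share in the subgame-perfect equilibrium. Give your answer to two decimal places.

Round 5 (the home team proposes): the away team will accept anything ≥ 0, so the home team offers 0 and keeps 1000.
Round 4 (the away team proposes): rejecting gives the home team an expected 0.85 × 1000 = 850, so the away team offers 850, keeping 150.
Round 3 (the home team proposes): rejecting gives the away team an expected 0.85 × 150 = 127.5; the home team offers that and keeps 872.5.
Round 2 (the away team proposes): rejecting gives the home team an expected 0.85 × 872.5 = 741.625, so the away team offers 741.625, keeping 258.375.
Round 1 (the home team proposes): rejecting gives the away team an expected 0.85 × 258.375 = 219.61875. The home team offers 219.61875 and keeps 1000 − 219.61875 = 780.38125.

219.62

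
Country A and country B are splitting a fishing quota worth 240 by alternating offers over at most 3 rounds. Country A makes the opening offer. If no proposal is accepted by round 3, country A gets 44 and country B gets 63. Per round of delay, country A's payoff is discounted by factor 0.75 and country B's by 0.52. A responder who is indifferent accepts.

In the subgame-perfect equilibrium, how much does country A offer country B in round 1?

55.77

Round 3 (country A proposes): country B gets 63 if talks fail, so country A offers 63 and keeps 177.
Round 2 (country B proposes): country A can get 177 next round, worth 0.75 × 177 = 132.75 now, so country B offers 132.75, keeping 107.25.
Round 1 (country A proposes): country B can get 107.25 next round, worth 0.52 × 107.25 = 55.77 now, so country A offers 55.77, keeping 184.23.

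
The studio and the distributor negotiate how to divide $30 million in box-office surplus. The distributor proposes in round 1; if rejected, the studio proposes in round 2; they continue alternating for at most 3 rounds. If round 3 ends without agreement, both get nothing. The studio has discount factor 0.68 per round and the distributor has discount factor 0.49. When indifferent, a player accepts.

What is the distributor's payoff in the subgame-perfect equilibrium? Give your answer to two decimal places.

Work backward from the last round.
Round 3 (the distributor proposes): the studio will accept anything ≥ 0, so the distributor offers 0 and keeps 30.
Round 2 (the studio proposes): the distributor can get 30 next round, worth 0.49 × 30 = 14.7 now. The studio offers 14.7 and keeps 30 − 14.7 = 15.3.
Round 1 (the distributor proposes): the studio can get 15.3 next round, worth 0.68 × 15.3 = 10.404 now. The distributor offers 10.404 and keeps 30 − 10.404 = 19.596.

19.60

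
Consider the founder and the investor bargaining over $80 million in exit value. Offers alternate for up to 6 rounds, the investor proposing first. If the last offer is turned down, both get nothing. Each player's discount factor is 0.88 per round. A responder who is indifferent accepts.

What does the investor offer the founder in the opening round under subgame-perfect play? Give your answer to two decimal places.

57.21

By backward induction:
Round 6 (the founder proposes): rejection yields 0 for the investor; the founder offers 0 and keeps 80.
Round 5 (the investor proposes): the founder can get 80 next round, worth 0.88 × 80 = 70.4 now. The investor offers 70.4 and keeps 80 − 70.4 = 9.6.
Round 4 (the founder proposes): the investor can get 9.6 next round, worth 0.88 × 9.6 = 8.448 now, so the founder offers 8.448, keeping 71.552.
Round 3 (the investor proposes): the founder can get 71.552 next round, worth 0.88 × 71.552 = 62.96576 now; the investor offers that and keeps 17.03424.
Round 2 (the founder proposes): the investor can get 17.03424 next round, worth 0.88 × 17.03424 = 14.9901312 now. The founder offers 14.9901312 and keeps 80 − 14.9901312 = 65.0098688.
Round 1 (the investor proposes): the founder can get 65.0098688 next round, worth 0.88 × 65.0098688 = 57.208684544 now; the investor offers that and keeps 22.791315456.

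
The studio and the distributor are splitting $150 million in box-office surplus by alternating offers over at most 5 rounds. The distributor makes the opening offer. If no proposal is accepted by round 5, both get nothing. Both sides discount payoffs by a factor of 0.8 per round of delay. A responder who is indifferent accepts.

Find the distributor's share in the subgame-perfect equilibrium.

110.64

Round 5 (the distributor proposes): rejection yields 0 for the studio; the distributor offers 0 and keeps 150.
Round 4 (the studio proposes): the distributor can get 150 next round, worth 0.8 × 150 = 120 now; the studio offers that and keeps 30.
Round 3 (the distributor proposes): the studio can get 30 next round, worth 0.8 × 30 = 24 now; the distributor offers that and keeps 126.
Round 2 (the studio proposes): the distributor can get 126 next round, worth 0.8 × 126 = 100.8 now, so the studio offers 100.8, keeping 49.2.
Round 1 (the distributor proposes): the studio can get 49.2 next round, worth 0.8 × 49.2 = 39.36 now; the distributor offers that and keeps 110.64.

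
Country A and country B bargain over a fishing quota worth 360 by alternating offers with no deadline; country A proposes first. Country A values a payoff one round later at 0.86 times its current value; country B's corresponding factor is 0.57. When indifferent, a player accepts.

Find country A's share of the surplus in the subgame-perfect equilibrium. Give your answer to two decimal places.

303.65

Let x be country A's share when country A proposes and y be country B's share when country B proposes.
Country B accepts iff offered ≥ 0.57·y, so x = 360 − 0.57y. Symmetrically y = 360 − 0.86x.
Substituting: x = 360 − 0.57(360 − 0.86x), giving x(1 − 0.86·0.57) = 360(1 − 0.57).
So x = 360 × 0.43 / 0.5098 ≈ 303.6485, and country B receives 360 − x ≈ 56.3515.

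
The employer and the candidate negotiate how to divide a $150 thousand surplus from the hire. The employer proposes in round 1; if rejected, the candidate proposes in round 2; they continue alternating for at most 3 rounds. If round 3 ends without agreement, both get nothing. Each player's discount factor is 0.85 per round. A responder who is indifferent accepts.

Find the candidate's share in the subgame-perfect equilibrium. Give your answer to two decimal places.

19.13

Round 3 (the employer proposes): the candidate will accept anything ≥ 0, so the employer offers 0 and keeps 150.
Round 2 (the candidate proposes): the employer can get 150 next round, worth 0.85 × 150 = 127.5 now; the candidate offers that and keeps 22.5.
Round 1 (the employer proposes): the candidate can get 22.5 next round, worth 0.85 × 22.5 = 19.125 now. The employer offers 19.125 and keeps 150 − 19.125 = 130.875.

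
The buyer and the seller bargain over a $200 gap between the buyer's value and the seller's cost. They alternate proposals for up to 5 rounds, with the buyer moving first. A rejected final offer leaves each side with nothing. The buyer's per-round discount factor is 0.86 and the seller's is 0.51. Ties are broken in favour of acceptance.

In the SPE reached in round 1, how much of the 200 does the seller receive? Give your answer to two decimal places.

By backward induction:
Round 5 (the buyer proposes): rejection yields 0 for the seller; the buyer offers 0 and keeps 200.
Round 4 (the seller proposes): the buyer can get 200 next round, worth 0.86 × 200 = 172 now, so the seller offers 172, keeping 28.
Round 3 (the buyer proposes): the seller can get 28 next round, worth 0.51 × 28 = 14.28 now; the buyer offers that and keeps 185.72.
Round 2 (the seller proposes): the buyer can get 185.72 next round, worth 0.86 × 185.72 = 159.7192 now. The seller offers 159.7192 and keeps 200 − 159.7192 = 40.2808.
Round 1 (the buyer proposes): the seller can get 40.2808 next round, worth 0.51 × 40.2808 = 20.543208 now, so the buyer offers 20.543208, keeping 179.456792.

20.54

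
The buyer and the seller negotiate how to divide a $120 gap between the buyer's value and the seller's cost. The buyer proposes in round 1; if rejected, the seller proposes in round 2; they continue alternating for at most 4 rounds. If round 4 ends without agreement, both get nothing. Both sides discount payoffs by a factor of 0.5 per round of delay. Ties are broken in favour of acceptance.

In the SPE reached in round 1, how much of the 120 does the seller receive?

45

By backward induction:
Round 4 (the seller proposes): the buyer will accept anything ≥ 0, so the seller offers 0 and keeps 120.
Round 3 (the buyer proposes): the seller can get 120 next round, worth 0.5 × 120 = 60 now. The buyer offers 60 and keeps 120 − 60 = 60.
Round 2 (the seller proposes): the buyer can get 60 next round, worth 0.5 × 60 = 30 now. The seller offers 30 and keeps 120 − 30 = 90.
Round 1 (the buyer proposes): the seller can get 90 next round, worth 0.5 × 90 = 45 now; the buyer offers that and keeps 75.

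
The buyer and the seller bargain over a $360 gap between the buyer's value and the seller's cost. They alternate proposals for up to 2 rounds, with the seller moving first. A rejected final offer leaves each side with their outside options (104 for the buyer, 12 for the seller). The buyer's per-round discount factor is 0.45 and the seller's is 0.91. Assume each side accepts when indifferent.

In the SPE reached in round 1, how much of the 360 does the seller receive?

203.4

By backward induction:
Round 2 (the buyer proposes): the seller gets 12 if talks fail, so the buyer offers 12 and keeps 348.
Round 1 (the seller proposes): the buyer can get 348 next round, worth 0.45 × 348 = 156.6 now. The seller offers 156.6 and keeps 360 − 156.6 = 203.4.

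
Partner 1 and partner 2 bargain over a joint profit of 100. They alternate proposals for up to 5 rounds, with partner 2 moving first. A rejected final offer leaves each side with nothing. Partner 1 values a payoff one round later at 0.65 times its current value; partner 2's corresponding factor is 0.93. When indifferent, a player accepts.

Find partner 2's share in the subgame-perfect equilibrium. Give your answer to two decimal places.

92.70

Round 5 (partner 2 proposes): partner 1 will accept anything ≥ 0, so partner 2 offers 0 and keeps 100.
Round 4 (partner 1 proposes): partner 2 can get 100 next round, worth 0.93 × 100 = 93 now; partner 1 offers that and keeps 7.
Round 3 (partner 2 proposes): partner 1 can get 7 next round, worth 0.65 × 7 = 4.55 now; partner 2 offers that and keeps 95.45.
Round 2 (partner 1 proposes): partner 2 can get 95.45 next round, worth 0.93 × 95.45 = 88.7685 now. Partner 1 offers 88.7685 and keeps 100 − 88.7685 = 11.2315.
Round 1 (partner 2 proposes): partner 1 can get 11.2315 next round, worth 0.65 × 11.2315 = 7.300475 now, so partner 2 offers 7.300475, keeping 92.699525.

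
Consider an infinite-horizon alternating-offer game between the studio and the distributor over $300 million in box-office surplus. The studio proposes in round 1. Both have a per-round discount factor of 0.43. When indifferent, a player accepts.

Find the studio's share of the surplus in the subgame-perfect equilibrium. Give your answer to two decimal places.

When the studio proposes, the distributor accepts any offer worth at least 0.43 times what the distributor would get by proposing next round; and vice versa.
This gives x = 300 − 0.43y and y = 300 − 0.43x, where x and y are each side's share when it proposes.
Hence (1 − 0.43·0.43)x = 300(1 − 0.43), i.e. 0.8151·x = 171.
x ≈ 209.7902; the distributor's share is 300 − x ≈ 90.2098.

209.79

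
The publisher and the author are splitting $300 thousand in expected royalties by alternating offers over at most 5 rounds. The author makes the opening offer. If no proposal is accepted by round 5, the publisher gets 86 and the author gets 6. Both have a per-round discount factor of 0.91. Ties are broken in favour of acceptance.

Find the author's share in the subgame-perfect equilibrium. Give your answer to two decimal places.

196.11

Round 5 (the author proposes): the publisher gets 86 if talks fail, so the author offers 86 and keeps 214.
Round 4 (the publisher proposes): the author can get 214 next round, worth 0.91 × 214 = 194.74 now; the publisher offers that and keeps 105.26.
Round 3 (the author proposes): the publisher can get 105.26 next round, worth 0.91 × 105.26 = 95.7866 now, so the author offers 95.7866, keeping 204.2134.
Round 2 (the publisher proposes): the author can get 204.2134 next round, worth 0.91 × 204.2134 = 185.834194 now. The publisher offers 185.834194 and keeps 300 − 185.834194 = 114.165806.
Round 1 (the author proposes): the publisher can get 114.165806 next round, worth 0.91 × 114.165806 = 103.89088346 now. The author offers 103.89088346 and keeps 300 − 103.89088346 = 196.10911654.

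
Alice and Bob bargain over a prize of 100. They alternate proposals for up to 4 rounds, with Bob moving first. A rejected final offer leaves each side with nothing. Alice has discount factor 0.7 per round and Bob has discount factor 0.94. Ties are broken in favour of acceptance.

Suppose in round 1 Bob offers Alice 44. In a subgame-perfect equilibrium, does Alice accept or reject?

Round 4 (Alice proposes): Bob will accept anything ≥ 0, so Alice offers 0 and keeps 100.
Round 3 (Bob proposes): Alice can get 100 next round, worth 0.7 × 100 = 70 now, so Bob offers 70, keeping 30.
Round 2 (Alice proposes): Bob can get 30 next round, worth 0.94 × 30 = 28.2 now. Alice offers 28.2 and keeps 100 − 28.2 = 71.8.
So by rejecting in round 1, Alice gets 71.8 next round, worth 0.7 × 71.8 = 50.26 now.
Offer 44 < 50.26, so Alice rejects.

Reject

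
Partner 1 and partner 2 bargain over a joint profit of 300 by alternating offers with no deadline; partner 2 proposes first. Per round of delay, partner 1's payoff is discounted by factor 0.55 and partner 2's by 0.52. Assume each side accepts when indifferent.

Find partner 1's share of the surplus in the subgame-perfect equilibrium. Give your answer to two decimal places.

In a stationary SPE each proposer offers the other exactly their discounted continuation value.
If partner 2 keeps x when proposing and partner 1 keeps y when proposing, then x = 300 − 0.55y and y = 300 − 0.52x.
Solving: x = 300(1 − 0.55) / (1 − 0.52·0.55) = 135 / 0.714 ≈ 189.0756.
Partner 1 gets 300 − 189.0756 ≈ 110.9244.

110.92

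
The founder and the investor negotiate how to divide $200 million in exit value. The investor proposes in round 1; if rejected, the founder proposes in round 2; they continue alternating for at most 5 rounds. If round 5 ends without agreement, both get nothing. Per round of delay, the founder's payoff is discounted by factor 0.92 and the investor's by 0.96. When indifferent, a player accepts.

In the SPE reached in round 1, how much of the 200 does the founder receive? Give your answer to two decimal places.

13.86

Round 5 (the investor proposes): rejection yields 0 for the founder; the investor offers 0 and keeps 200.
Round 4 (the founder proposes): the investor can get 200 next round, worth 0.96 × 200 = 192 now, so the founder offers 192, keeping 8.
Round 3 (the investor proposes): the founder can get 8 next round, worth 0.92 × 8 = 7.36 now; the investor offers that and keeps 192.64.
Round 2 (the founder proposes): the investor can get 192.64 next round, worth 0.96 × 192.64 = 184.9344 now, so the founder offers 184.9344, keeping 15.0656.
Round 1 (the investor proposes): the founder can get 15.0656 next round, worth 0.92 × 15.0656 = 13.860352 now. The investor offers 13.860352 and keeps 200 − 13.860352 = 186.139648.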